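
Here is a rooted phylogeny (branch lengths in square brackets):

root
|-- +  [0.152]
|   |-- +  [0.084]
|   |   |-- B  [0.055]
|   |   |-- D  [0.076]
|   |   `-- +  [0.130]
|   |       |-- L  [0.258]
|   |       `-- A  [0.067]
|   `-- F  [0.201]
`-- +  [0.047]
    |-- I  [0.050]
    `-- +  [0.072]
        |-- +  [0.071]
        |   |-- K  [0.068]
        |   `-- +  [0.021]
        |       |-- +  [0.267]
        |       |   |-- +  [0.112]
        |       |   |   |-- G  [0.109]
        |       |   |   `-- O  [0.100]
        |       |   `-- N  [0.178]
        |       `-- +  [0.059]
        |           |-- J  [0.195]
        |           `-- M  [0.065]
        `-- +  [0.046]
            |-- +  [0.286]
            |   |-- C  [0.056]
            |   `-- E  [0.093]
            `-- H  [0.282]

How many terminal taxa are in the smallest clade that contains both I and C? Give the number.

10

The MRCA of I and C is the node subtending (I,((K,(((G,O),N),(J,M))),((C,E),H))).
That clade contains 10 terminal taxa: C, E, G, H, I, J, K, M, N, O.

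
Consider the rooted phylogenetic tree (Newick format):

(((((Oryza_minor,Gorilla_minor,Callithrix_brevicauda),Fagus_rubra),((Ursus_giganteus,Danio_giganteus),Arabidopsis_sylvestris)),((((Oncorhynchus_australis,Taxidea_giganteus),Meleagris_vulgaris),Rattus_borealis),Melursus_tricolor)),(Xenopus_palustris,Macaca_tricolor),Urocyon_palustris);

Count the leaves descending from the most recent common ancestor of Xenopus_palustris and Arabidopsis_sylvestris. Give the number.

The MRCA of Xenopus_palustris and Arabidopsis_sylvestris is the root, so the clade is the entire tree.
That clade contains 15 terminal taxa: Arabidopsis_sylvestris, Callithrix_brevicauda, Danio_giganteus, Fagus_rubra, Gorilla_minor, Macaca_tricolor, Meleagris_vulgaris, Melursus_tricolor, Oncorhynchus_australis, Oryza_minor, Rattus_borealis, Taxidea_giganteus, Urocyon_palustris, Ursus_giganteus, Xenopus_palustris.

15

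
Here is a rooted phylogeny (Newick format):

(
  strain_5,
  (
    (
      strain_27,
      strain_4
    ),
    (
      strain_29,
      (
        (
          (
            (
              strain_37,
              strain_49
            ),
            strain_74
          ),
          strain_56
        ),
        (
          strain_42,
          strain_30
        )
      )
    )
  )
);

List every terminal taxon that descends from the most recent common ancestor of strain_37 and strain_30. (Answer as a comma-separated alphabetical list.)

strain_30, strain_37, strain_42, strain_49, strain_56, strain_74

Tracing strain_37: it sits inside (strain_37,strain_49).
Tracing strain_30: it sits inside (strain_42,strain_30).
The smallest clade enclosing both is ((((strain_37,strain_49),strain_74),strain_56),(strain_42,strain_30)); the answer is its 6 terminal taxa in alphabetical order.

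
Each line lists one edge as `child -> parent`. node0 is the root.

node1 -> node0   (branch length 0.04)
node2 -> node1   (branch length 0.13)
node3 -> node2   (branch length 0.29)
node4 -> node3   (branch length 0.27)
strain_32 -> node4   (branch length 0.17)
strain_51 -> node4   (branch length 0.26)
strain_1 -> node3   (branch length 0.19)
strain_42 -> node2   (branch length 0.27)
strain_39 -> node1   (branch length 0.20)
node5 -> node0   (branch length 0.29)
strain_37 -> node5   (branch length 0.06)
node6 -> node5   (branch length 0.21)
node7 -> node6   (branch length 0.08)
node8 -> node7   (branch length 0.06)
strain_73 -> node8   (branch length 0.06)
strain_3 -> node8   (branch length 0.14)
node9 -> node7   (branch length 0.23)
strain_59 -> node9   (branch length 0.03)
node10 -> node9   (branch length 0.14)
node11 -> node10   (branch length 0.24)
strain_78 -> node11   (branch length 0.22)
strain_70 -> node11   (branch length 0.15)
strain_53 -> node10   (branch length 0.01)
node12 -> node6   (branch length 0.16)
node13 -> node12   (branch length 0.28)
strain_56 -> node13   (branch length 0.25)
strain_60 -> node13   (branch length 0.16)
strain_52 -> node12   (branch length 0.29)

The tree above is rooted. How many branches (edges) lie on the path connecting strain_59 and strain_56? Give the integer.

6

The MRCA of strain_59 and strain_56 is the node subtending (((strain_73,strain_3),(strain_59,((strain_78,strain_70),strain_53))),((strain_56,strain_60),strain_52)).
From strain_59 up to that node: 3 branches. From strain_56 up to the same node: 3 branches. Total: 3 + 3 = 6.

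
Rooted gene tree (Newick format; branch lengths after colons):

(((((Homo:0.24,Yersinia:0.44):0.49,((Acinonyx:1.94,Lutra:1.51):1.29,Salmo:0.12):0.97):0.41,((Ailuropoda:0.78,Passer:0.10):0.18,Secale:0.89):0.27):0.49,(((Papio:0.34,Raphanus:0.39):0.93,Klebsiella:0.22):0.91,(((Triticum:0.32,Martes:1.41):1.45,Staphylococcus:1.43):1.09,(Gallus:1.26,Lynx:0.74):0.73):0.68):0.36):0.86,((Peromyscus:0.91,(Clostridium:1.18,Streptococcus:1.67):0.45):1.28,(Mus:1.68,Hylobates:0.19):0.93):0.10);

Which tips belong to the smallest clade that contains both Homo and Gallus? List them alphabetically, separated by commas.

Tracing Homo: it sits inside (Homo,Yersinia).
Tracing Gallus: it sits inside (Gallus,Lynx).
The smallest clade enclosing both is ((((Homo,Yersinia),((Acinonyx,Lutra),Salmo)),((Ailuropoda,Passer),Secale)),(((Papio,Raphanus),Klebsiella),(((Triticum,Martes),Staphylococcus),(Gallus,Lynx)))); the answer is its 16 terminal taxa in alphabetical order.

Acinonyx, Ailuropoda, Gallus, Homo, Klebsiella, Lutra, Lynx, Martes, Papio, Passer, Raphanus, Salmo, Secale, Staphylococcus, Triticum, Yersinia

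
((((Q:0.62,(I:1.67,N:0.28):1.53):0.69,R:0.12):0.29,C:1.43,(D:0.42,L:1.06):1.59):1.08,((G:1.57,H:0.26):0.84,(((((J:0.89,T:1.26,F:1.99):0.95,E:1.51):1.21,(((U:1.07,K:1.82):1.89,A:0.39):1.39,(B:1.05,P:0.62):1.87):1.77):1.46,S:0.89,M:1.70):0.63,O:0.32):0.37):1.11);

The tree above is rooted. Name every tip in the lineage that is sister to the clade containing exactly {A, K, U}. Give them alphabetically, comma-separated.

B, P

The clade containing exactly {A, K, U} attaches to the tree at the node subtending (((U,K),A),(B,P)).
The other lineage descending from that same node — the sister group — is (B,P); its 2 tips in alphabetical order are the answer.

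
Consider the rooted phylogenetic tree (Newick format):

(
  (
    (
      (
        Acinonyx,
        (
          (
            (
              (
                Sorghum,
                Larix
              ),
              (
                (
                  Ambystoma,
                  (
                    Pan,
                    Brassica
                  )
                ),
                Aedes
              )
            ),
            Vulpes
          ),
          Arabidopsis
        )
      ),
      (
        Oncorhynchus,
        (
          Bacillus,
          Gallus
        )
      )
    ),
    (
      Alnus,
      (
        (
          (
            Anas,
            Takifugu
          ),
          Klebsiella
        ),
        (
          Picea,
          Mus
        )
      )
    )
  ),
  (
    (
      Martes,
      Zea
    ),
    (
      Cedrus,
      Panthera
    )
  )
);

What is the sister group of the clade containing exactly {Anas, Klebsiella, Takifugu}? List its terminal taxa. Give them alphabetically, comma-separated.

The clade containing exactly {Anas, Klebsiella, Takifugu} attaches to the tree at the node subtending (((Anas,Takifugu),Klebsiella),(Picea,Mus)).
The other lineage descending from that same node — the sister group — is (Picea,Mus); its 2 tips in alphabetical order are the answer.

Mus, Picea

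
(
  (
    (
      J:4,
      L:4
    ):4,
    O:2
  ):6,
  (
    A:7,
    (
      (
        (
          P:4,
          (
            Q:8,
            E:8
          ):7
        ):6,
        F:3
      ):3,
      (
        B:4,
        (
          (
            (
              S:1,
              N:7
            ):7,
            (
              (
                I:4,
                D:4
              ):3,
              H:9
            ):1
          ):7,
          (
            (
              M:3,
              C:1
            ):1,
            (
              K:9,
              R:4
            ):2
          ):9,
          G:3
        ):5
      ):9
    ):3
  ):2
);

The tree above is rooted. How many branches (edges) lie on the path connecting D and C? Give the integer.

7

The MRCA of D and C is the node subtending (((S,N),((I,D),H)),((M,C),(K,R)),G).
From D up to that node: 4 branches. From C up to the same node: 3 branches. Total: 4 + 3 = 7.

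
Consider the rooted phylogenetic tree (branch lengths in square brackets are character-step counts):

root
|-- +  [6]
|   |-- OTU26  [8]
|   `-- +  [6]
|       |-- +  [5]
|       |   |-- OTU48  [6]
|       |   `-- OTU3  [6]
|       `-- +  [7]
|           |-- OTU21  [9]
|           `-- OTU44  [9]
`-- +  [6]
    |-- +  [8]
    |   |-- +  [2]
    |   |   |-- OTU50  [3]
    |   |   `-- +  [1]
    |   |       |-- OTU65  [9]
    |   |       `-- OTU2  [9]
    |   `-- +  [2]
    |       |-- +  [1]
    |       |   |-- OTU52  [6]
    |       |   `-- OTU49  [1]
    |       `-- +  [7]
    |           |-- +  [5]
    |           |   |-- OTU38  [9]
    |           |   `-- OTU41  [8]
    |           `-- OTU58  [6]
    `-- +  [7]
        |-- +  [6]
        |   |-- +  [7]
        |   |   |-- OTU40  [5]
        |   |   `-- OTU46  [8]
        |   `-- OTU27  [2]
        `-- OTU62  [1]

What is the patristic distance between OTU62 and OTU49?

20

The path runs OTU62 → … → MRCA → … → OTU49; the MRCA is the node subtending (((OTU50,(OTU65,OTU2)),((OTU52,OTU49),((OTU38,OTU41),OTU58))),(((OTU40,OTU46),OTU27),OTU62)).
Branch lengths along that path: 1 + 7 + 8 + 2 + 1 + 1 = 20.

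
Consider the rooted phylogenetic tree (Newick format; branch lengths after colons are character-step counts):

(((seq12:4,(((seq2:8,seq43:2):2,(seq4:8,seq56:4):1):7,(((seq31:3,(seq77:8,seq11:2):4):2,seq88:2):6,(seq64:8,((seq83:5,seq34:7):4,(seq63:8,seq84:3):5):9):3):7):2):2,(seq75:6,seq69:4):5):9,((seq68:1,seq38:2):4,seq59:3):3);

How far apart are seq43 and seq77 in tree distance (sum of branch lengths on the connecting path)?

38

The path runs seq43 → … → MRCA → … → seq77; the MRCA is the node subtending (((seq2,seq43),(seq4,seq56)),(((seq31,(seq77,seq11)),seq88),(seq64,((seq83,seq34),(seq63,seq84))))).
Branch lengths along that path: 2 + 2 + 7 + 7 + 6 + 2 + 4 + 8 = 38.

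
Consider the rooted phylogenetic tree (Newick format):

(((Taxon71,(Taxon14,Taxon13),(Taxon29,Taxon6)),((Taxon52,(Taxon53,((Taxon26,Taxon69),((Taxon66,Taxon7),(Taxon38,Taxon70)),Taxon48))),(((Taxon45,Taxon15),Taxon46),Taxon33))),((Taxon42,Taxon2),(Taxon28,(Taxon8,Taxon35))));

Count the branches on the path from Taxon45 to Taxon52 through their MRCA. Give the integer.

The MRCA of Taxon45 and Taxon52 is the node subtending ((Taxon52,(Taxon53,((Taxon26,Taxon69),((Taxon66,Taxon7),(Taxon38,Taxon70)),Taxon48))),(((Taxon45,Taxon15),Taxon46),Taxon33)).
From Taxon45 up to that node: 4 branches. From Taxon52 up to the same node: 2 branches. Total: 4 + 2 = 6.

6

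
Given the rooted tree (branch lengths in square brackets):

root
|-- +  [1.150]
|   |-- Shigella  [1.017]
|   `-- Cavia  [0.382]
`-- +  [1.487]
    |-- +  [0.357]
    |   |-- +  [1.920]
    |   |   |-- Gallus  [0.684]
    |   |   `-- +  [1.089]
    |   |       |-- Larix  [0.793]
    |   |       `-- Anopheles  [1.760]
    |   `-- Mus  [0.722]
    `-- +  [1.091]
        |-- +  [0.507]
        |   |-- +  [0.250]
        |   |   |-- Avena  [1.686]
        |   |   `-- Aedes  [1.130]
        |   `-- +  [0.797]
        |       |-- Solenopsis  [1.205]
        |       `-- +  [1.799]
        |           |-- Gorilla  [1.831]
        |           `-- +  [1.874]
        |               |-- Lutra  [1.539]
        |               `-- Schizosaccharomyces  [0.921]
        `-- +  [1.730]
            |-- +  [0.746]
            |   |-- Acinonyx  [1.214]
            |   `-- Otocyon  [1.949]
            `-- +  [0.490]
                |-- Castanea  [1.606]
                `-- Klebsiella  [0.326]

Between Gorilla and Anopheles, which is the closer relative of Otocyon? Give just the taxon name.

Gorilla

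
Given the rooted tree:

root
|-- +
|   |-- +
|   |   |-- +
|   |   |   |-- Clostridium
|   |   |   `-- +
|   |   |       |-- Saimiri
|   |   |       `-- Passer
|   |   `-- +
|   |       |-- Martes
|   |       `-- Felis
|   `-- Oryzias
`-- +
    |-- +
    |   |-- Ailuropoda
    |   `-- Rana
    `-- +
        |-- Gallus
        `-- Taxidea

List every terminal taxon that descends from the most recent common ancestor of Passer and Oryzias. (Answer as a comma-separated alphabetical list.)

Clostridium, Felis, Martes, Oryzias, Passer, Saimiri

Tracing Passer: it sits inside (Saimiri,Passer).
Tracing Oryzias: it sits inside (((Clostridium,(Saimiri,Passer)),(Martes,Felis)),Oryzias).
The smallest clade enclosing both is (((Clostridium,(Saimiri,Passer)),(Martes,Felis)),Oryzias); the answer is its 6 terminal taxa in alphabetical order.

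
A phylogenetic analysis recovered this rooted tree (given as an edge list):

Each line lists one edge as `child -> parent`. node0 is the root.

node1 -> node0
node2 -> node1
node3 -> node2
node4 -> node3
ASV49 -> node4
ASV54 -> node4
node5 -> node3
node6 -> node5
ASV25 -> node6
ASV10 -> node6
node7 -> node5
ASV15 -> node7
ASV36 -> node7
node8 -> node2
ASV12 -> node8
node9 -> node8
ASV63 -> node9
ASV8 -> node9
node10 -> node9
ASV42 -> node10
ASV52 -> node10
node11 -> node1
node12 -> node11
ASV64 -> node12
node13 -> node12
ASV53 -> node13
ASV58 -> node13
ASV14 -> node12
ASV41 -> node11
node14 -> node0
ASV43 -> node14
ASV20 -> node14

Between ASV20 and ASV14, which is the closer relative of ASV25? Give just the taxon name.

ASV14

The MRCA of ASV25 and ASV14 subtends ((((ASV49,ASV54),((ASV25,ASV10),(ASV15,ASV36))),(ASV12,(ASV63,ASV8,(ASV42,ASV52)))),((ASV64,(ASV53,ASV58),ASV14),ASV41)) (16 taxa).
The MRCA of ASV25 and ASV20 is the root, subtending the entire tree (18 taxa).
The first is nested inside the second, so ASV25 shares a more recent common ancestor with ASV14.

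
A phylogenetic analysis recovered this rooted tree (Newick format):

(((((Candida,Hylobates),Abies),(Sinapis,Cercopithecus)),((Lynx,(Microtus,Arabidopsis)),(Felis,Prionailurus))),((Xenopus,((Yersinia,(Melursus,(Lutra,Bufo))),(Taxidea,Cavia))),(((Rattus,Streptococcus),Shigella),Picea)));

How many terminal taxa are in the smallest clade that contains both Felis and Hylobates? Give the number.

10

The MRCA of Felis and Hylobates is the node subtending ((((Candida,Hylobates),Abies),(Sinapis,Cercopithecus)),((Lynx,(Microtus,Arabidopsis)),(Felis,Prionailurus))).
That clade contains 10 terminal taxa: Abies, Arabidopsis, Candida, Cercopithecus, Felis, Hylobates, Lynx, Microtus, Prionailurus, Sinapis.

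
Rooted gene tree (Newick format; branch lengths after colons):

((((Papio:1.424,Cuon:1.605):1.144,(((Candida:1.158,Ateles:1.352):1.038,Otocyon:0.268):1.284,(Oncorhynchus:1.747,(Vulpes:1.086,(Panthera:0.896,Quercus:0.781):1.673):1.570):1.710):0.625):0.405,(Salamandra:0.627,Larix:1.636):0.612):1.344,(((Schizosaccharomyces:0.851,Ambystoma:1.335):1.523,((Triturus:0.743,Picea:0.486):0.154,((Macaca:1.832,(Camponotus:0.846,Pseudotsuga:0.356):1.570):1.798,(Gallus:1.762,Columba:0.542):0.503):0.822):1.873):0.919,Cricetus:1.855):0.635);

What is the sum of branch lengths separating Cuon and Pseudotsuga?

The path runs Cuon → … → MRCA → … → Pseudotsuga; the MRCA is the root of the tree.
Branch lengths along that path: 1.605 + 1.144 + 0.405 + 1.344 + 0.635 + 0.919 + 1.873 + 0.822 + 1.798 + 1.570 + 0.356 = 12.471.

12.471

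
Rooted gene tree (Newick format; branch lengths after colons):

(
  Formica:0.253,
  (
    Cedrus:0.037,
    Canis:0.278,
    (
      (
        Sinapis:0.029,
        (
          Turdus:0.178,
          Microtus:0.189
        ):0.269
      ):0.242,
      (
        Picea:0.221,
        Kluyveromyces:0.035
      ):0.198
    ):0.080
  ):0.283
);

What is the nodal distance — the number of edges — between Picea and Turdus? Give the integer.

The MRCA of Picea and Turdus is the node subtending ((Sinapis,(Turdus,Microtus)),(Picea,Kluyveromyces)).
From Picea up to that node: 2 branches. From Turdus up to the same node: 3 branches. Total: 2 + 3 = 5.

5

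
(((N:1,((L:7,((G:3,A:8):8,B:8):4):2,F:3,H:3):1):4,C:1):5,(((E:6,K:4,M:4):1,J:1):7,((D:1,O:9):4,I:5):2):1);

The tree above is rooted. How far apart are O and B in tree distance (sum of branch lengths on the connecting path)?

40

The path runs O → … → MRCA → … → B; the MRCA is the root of the tree.
Branch lengths along that path: 9 + 4 + 2 + 1 + 5 + 4 + 1 + 2 + 4 + 8 = 40.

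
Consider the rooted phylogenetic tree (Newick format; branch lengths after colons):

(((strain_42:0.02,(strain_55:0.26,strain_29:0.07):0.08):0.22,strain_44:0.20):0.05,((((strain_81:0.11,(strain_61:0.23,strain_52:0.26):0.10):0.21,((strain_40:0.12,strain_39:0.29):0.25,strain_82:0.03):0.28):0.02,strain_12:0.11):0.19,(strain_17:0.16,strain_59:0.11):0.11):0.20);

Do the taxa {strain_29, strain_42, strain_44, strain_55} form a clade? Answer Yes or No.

Yes

The most recent common ancestor of these taxa subtends ((strain_42,(strain_55,strain_29)),strain_44).
That clade has exactly 4 tips — every listed taxon and nothing else — so the group is monophyletic.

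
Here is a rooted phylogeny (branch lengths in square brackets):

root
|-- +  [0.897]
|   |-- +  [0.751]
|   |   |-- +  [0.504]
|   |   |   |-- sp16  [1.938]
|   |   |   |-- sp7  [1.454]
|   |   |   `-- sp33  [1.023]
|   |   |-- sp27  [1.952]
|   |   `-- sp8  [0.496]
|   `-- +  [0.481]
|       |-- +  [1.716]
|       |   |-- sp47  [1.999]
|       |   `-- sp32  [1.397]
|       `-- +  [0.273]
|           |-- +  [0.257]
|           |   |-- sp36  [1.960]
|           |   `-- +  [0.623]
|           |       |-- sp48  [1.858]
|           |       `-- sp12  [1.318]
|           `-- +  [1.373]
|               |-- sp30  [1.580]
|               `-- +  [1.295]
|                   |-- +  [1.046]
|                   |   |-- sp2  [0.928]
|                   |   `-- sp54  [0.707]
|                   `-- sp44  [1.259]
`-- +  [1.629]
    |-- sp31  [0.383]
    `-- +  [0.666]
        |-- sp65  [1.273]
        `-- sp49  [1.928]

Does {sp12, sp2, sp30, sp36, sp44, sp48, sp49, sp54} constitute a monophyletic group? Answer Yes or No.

No

The MRCA of the listed taxa is the root, so the smallest clade containing them is the whole tree.
That clade also contains sp16, sp27, sp31, sp32, sp33, sp47, sp65, sp7, sp8, which are not in the proposed group, so the group is not monophyletic.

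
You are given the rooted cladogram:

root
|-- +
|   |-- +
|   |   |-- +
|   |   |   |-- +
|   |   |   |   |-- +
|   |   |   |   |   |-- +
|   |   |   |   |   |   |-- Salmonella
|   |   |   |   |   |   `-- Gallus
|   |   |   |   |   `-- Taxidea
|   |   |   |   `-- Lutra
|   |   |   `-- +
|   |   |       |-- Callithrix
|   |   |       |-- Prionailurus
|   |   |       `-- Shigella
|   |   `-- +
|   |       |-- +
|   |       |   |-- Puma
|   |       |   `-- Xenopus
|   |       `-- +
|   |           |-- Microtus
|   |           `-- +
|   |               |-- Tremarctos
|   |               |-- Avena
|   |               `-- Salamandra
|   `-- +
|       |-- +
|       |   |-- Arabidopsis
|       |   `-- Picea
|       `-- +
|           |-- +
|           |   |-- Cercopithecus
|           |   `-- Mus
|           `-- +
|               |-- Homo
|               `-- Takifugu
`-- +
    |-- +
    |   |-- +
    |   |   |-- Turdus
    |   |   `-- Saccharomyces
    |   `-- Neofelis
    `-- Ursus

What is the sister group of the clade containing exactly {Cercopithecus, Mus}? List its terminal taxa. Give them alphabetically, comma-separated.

Homo, Takifugu

The clade containing exactly {Cercopithecus, Mus} attaches to the tree at the node subtending ((Cercopithecus,Mus),(Homo,Takifugu)).
The other lineage descending from that same node — the sister group — is (Homo,Takifugu); its 2 tips in alphabetical order are the answer.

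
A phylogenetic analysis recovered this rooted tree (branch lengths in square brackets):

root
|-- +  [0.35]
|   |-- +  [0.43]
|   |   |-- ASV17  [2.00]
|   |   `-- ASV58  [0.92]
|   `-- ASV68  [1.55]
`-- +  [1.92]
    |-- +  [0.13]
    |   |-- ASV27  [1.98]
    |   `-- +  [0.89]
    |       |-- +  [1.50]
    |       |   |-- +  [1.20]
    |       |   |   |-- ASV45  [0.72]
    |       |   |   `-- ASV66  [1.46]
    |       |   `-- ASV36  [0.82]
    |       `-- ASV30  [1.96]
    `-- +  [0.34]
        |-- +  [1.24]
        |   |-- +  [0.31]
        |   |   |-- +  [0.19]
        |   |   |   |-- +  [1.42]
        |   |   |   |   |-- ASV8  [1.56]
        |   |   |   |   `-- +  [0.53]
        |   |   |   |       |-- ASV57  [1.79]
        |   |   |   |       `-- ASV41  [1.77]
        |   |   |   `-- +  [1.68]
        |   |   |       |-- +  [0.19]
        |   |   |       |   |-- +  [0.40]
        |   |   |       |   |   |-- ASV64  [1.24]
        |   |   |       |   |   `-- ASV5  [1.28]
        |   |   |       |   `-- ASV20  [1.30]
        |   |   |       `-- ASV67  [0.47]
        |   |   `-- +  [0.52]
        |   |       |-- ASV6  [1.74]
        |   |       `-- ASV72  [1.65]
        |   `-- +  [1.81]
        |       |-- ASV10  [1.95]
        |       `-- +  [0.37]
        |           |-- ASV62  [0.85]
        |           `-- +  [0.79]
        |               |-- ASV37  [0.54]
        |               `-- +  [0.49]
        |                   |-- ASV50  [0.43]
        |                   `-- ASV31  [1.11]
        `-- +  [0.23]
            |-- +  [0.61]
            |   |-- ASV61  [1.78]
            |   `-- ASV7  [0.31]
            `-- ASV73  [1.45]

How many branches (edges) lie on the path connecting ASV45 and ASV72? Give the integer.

10

The MRCA of ASV45 and ASV72 is the node subtending ((ASV27,(((ASV45,ASV66),ASV36),ASV30)),(((((ASV8,(ASV57,ASV41)),(((ASV64,ASV5),ASV20),ASV67)),(ASV6,ASV72)),(ASV10,(ASV62,(ASV37,(ASV50,ASV31))))),((ASV61,ASV7),ASV73))).
From ASV45 up to that node: 5 branches. From ASV72 up to the same node: 5 branches. Total: 5 + 5 = 10.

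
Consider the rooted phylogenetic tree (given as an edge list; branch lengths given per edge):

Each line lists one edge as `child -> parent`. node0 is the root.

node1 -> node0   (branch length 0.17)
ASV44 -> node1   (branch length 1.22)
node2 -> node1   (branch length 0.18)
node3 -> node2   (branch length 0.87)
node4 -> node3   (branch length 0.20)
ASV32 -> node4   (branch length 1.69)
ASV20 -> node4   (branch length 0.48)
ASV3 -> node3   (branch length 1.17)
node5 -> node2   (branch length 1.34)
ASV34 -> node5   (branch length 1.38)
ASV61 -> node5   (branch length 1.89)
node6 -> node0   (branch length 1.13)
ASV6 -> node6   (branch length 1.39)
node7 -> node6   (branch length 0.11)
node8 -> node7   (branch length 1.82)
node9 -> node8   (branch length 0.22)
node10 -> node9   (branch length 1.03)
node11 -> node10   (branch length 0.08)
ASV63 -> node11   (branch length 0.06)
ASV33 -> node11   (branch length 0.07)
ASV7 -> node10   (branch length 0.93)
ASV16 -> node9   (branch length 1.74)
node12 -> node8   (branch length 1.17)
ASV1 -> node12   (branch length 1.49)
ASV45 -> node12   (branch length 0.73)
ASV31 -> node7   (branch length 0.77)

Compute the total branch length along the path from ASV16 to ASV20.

6.92

The path runs ASV16 → … → MRCA → … → ASV20; the MRCA is the root of the tree.
Branch lengths along that path: 1.74 + 0.22 + 1.82 + 0.11 + 1.13 + 0.17 + 0.18 + 0.87 + 0.20 + 0.48 = 6.92.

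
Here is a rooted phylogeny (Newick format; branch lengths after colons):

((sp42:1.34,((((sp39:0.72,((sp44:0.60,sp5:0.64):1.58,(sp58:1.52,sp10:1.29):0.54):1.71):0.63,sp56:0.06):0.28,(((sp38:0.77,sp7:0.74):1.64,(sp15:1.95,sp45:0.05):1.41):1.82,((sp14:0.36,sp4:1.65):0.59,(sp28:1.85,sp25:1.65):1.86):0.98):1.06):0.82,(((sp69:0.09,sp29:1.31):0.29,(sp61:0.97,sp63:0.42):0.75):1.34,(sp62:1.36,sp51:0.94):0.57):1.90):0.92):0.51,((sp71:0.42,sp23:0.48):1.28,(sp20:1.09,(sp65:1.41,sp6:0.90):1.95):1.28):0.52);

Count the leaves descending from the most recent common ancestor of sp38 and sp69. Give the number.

20

The MRCA of sp38 and sp69 is the node subtending ((((sp39,((sp44,sp5),(sp58,sp10))),sp56),(((sp38,sp7),(sp15,sp45)),((sp14,sp4),(sp28,sp25)))),(((sp69,sp29),(sp61,sp63)),(sp62,sp51))).
That clade contains 20 terminal taxa: sp10, sp14, sp15, sp25, sp28, sp29, sp38, sp39, sp4, sp44, sp45, sp5, sp51, sp56, sp58, sp61, sp62, sp63, sp69, sp7.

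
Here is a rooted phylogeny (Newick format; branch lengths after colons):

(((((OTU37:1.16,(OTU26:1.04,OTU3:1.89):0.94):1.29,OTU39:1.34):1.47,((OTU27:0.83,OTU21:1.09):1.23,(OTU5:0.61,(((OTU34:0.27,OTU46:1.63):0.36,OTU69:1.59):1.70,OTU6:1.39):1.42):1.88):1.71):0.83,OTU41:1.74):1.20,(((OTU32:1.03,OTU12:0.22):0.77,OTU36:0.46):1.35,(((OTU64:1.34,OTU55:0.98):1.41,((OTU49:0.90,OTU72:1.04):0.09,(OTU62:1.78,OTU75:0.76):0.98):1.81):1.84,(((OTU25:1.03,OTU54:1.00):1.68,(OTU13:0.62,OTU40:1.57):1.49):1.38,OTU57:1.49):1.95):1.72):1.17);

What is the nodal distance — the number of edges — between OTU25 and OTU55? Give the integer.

7

The MRCA of OTU25 and OTU55 is the node subtending (((OTU64,OTU55),((OTU49,OTU72),(OTU62,OTU75))),(((OTU25,OTU54),(OTU13,OTU40)),OTU57)).
From OTU25 up to that node: 4 branches. From OTU55 up to the same node: 3 branches. Total: 4 + 3 = 7.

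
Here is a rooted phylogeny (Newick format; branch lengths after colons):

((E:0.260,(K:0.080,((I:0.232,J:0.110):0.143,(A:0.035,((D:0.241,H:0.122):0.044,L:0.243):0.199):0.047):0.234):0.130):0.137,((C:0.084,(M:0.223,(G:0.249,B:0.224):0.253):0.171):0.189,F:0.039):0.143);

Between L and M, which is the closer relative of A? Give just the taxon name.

L

The MRCA of A and L subtends (A,((D,H),L)) (4 taxa).
The MRCA of A and M is the root, subtending the entire tree (13 taxa).
The first is nested inside the second, so A shares a more recent common ancestor with L.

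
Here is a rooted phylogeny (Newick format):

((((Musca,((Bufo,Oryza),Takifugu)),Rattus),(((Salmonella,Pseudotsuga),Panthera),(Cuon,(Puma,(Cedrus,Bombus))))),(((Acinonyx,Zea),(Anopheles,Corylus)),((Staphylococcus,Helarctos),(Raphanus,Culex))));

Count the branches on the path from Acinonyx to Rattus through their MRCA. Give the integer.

7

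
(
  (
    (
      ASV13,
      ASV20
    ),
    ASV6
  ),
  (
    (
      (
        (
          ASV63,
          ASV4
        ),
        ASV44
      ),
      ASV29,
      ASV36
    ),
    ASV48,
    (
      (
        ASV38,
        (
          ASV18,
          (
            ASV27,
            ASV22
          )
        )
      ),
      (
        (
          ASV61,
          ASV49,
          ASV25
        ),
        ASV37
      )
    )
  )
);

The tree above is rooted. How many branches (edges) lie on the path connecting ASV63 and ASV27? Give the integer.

9

The MRCA of ASV63 and ASV27 is the node subtending ((((ASV63,ASV4),ASV44),ASV29,ASV36),ASV48,((ASV38,(ASV18,(ASV27,ASV22))),((ASV61,ASV49,ASV25),ASV37))).
From ASV63 up to that node: 4 branches. From ASV27 up to the same node: 5 branches. Total: 4 + 5 = 9.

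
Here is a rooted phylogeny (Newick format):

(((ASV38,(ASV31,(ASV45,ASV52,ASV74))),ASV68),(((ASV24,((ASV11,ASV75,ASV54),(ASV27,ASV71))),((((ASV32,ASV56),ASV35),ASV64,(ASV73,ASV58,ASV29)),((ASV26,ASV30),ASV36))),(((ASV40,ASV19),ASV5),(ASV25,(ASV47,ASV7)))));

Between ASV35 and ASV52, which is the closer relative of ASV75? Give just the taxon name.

The MRCA of ASV75 and ASV35 subtends ((ASV24,((ASV11,ASV75,ASV54),(ASV27,ASV71))),((((ASV32,ASV56),ASV35),ASV64,(ASV73,ASV58,ASV29)),((ASV26,ASV30),ASV36))) (16 taxa).
The MRCA of ASV75 and ASV52 is the root, subtending the entire tree (28 taxa).
The first is nested inside the second, so ASV75 shares a more recent common ancestor with ASV35.

ASV35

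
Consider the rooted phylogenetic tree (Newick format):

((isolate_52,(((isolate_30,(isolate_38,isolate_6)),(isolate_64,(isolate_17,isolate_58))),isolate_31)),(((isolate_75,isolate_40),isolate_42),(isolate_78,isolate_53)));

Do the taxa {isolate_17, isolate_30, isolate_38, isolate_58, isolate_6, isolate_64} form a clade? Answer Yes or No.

The most recent common ancestor of these taxa subtends ((isolate_30,(isolate_38,isolate_6)),(isolate_64,(isolate_17,isolate_58))).
That clade has exactly 6 tips — every listed taxon and nothing else — so the group is monophyletic.

Yes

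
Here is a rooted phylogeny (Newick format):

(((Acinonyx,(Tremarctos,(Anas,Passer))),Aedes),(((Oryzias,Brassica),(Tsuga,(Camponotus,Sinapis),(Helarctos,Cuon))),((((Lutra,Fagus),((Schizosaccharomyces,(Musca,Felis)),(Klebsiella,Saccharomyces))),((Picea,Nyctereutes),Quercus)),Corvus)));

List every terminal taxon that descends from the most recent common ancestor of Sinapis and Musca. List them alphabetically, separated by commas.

Brassica, Camponotus, Corvus, Cuon, Fagus, Felis, Helarctos, Klebsiella, Lutra, Musca, Nyctereutes, Oryzias, Picea, Quercus, Saccharomyces, Schizosaccharomyces, Sinapis, Tsuga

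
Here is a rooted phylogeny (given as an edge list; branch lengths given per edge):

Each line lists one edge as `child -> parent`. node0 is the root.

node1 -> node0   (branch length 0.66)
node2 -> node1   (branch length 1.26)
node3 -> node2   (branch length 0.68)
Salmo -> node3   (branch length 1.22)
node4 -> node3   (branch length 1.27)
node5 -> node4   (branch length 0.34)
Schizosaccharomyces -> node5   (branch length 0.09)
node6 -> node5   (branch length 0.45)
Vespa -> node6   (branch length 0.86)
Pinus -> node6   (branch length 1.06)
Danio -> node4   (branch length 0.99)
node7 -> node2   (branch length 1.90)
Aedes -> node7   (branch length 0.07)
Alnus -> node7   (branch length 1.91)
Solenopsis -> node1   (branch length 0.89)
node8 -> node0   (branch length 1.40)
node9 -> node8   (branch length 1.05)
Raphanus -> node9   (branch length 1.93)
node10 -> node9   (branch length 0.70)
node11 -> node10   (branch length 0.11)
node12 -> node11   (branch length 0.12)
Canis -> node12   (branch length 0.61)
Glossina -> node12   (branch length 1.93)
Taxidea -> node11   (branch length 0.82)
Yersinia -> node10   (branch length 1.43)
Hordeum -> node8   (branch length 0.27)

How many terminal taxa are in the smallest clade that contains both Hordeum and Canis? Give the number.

The MRCA of Hordeum and Canis is the node subtending ((Raphanus,(((Canis,Glossina),Taxidea),Yersinia)),Hordeum).
That clade contains 6 terminal taxa: Canis, Glossina, Hordeum, Raphanus, Taxidea, Yersinia.

6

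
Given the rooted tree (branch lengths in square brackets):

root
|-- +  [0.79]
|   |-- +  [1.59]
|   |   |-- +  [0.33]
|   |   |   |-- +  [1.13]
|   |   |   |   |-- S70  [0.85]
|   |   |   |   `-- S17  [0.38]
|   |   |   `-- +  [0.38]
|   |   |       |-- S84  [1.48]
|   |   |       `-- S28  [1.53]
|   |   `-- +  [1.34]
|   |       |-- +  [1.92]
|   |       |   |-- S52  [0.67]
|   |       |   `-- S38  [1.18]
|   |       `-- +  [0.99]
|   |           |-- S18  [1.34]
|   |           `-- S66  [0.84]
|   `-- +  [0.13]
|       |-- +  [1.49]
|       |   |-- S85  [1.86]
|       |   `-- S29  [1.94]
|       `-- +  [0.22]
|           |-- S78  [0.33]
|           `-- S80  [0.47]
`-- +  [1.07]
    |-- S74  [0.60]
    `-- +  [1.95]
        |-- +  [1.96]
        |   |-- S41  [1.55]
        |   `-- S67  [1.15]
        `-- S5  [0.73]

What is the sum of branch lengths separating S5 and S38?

10.57

The path runs S5 → … → MRCA → … → S38; the MRCA is the root of the tree.
Branch lengths along that path: 0.73 + 1.95 + 1.07 + 0.79 + 1.59 + 1.34 + 1.92 + 1.18 = 10.57.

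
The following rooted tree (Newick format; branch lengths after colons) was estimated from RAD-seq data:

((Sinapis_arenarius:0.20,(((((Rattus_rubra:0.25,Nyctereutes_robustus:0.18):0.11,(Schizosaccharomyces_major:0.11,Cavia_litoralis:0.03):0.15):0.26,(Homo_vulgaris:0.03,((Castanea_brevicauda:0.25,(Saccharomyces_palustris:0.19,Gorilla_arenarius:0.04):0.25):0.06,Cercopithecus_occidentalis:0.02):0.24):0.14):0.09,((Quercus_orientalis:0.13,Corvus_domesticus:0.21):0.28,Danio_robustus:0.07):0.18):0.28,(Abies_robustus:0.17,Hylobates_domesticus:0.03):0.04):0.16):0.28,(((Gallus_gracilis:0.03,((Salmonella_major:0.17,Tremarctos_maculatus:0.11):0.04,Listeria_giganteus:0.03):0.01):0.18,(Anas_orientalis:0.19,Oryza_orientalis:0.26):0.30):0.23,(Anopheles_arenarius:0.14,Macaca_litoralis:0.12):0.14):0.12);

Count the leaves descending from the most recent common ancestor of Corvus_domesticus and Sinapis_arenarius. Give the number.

The MRCA of Corvus_domesticus and Sinapis_arenarius is the node subtending (Sinapis_arenarius,(((((Rattus_rubra,Nyctereutes_robustus),(Schizosaccharomyces_major,Cavia_litoralis)),(Homo_vulgaris,((Castanea_brevicauda,(Saccharomyces_palustris,Gorilla_arenarius)),Cercopithecus_occidentalis))),((Quercus_orientalis,Corvus_domesticus),Danio_robustus)),(Abies_robustus,Hylobates_domesticus))).
That clade contains 15 terminal taxa: Abies_robustus, Castanea_brevicauda, Cavia_litoralis, Cercopithecus_occidentalis, Corvus_domesticus, Danio_robustus, Gorilla_arenarius, Homo_vulgaris, Hylobates_domesticus, Nyctereutes_robustus, Quercus_orientalis, Rattus_rubra, Saccharomyces_palustris, Schizosaccharomyces_major, Sinapis_arenarius.

15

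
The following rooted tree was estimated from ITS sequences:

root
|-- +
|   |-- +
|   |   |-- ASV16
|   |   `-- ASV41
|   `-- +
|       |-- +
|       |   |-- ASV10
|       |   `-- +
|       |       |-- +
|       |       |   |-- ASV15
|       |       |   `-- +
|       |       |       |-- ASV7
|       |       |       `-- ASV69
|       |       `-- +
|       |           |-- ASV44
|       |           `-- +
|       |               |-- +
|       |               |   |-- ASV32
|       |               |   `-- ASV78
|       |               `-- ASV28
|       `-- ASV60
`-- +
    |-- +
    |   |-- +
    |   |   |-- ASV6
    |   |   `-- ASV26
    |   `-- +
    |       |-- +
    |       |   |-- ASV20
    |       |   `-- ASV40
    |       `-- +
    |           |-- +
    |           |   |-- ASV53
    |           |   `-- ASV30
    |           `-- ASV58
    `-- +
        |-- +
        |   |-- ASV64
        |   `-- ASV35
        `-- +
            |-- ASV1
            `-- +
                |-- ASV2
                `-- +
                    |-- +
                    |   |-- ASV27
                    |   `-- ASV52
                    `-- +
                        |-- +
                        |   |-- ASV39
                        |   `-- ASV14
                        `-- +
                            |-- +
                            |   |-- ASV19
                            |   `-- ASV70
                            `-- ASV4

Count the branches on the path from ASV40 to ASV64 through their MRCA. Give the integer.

7

The MRCA of ASV40 and ASV64 is the node subtending (((ASV6,ASV26),((ASV20,ASV40),((ASV53,ASV30),ASV58))),((ASV64,ASV35),(ASV1,(ASV2,((ASV27,ASV52),((ASV39,ASV14),((ASV19,ASV70),ASV4))))))).
From ASV40 up to that node: 4 branches. From ASV64 up to the same node: 3 branches. Total: 4 + 3 = 7.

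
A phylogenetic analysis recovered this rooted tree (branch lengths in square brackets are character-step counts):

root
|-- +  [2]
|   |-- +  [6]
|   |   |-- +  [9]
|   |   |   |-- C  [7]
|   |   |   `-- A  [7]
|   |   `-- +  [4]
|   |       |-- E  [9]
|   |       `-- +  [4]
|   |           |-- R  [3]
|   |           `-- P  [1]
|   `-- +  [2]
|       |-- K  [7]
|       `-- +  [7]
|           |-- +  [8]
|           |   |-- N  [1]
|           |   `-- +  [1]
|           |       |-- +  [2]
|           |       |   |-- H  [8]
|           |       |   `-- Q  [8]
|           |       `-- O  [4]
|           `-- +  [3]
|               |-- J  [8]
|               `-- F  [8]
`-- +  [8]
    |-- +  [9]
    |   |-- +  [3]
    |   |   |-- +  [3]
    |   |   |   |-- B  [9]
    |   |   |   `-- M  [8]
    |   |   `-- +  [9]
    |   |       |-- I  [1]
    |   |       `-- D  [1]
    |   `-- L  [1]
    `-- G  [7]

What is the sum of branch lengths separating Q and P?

The path runs Q → … → MRCA → … → P; the MRCA is the node subtending (((C,A),(E,(R,P))),(K,((N,((H,Q),O)),(J,F)))).
Branch lengths along that path: 8 + 2 + 1 + 8 + 7 + 2 + 6 + 4 + 4 + 1 = 43.

43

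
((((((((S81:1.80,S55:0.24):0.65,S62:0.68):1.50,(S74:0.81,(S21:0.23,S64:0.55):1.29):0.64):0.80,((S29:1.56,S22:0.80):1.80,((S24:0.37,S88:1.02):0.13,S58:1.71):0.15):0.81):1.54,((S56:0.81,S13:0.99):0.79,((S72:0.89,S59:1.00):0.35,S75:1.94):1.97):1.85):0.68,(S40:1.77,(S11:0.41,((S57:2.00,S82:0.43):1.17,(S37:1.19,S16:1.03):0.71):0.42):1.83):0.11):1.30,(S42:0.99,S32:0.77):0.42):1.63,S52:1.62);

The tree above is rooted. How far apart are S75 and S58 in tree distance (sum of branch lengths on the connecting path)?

The path runs S75 → … → MRCA → … → S58; the MRCA is the node subtending (((((S81,S55),S62),(S74,(S21,S64))),((S29,S22),((S24,S88),S58))),((S56,S13),((S72,S59),S75))).
Branch lengths along that path: 1.94 + 1.97 + 1.85 + 1.54 + 0.81 + 0.15 + 1.71 = 9.97.

9.97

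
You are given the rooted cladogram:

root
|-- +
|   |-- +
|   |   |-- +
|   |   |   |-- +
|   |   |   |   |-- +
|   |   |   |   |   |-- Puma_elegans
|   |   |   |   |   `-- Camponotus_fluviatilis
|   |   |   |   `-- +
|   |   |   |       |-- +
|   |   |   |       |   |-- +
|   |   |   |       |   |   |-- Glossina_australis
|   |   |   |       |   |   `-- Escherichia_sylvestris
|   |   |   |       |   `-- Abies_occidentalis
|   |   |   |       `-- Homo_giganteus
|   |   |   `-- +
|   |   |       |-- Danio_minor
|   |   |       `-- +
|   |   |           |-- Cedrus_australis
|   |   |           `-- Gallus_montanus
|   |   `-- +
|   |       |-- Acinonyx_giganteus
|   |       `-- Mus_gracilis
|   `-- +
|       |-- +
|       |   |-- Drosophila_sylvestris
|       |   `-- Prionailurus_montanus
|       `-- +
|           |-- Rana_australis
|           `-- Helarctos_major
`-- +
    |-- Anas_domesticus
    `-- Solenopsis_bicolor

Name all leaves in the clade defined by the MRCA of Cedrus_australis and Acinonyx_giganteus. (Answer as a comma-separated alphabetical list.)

Tracing Cedrus_australis: it sits inside (Cedrus_australis,Gallus_montanus).
Tracing Acinonyx_giganteus: it sits inside (Acinonyx_giganteus,Mus_gracilis).
The smallest clade enclosing both is ((((Puma_elegans,Camponotus_fluviatilis),(((Glossina_australis,Escherichia_sylvestris),Abies_occidentalis),Homo_giganteus)),(Danio_minor,(Cedrus_australis,Gallus_montanus))),(Acinonyx_giganteus,Mus_gracilis)); the answer is its 11 terminal taxa in alphabetical order.

Abies_occidentalis, Acinonyx_giganteus, Camponotus_fluviatilis, Cedrus_australis, Danio_minor, Escherichia_sylvestris, Gallus_montanus, Glossina_australis, Homo_giganteus, Mus_gracilis, Puma_elegans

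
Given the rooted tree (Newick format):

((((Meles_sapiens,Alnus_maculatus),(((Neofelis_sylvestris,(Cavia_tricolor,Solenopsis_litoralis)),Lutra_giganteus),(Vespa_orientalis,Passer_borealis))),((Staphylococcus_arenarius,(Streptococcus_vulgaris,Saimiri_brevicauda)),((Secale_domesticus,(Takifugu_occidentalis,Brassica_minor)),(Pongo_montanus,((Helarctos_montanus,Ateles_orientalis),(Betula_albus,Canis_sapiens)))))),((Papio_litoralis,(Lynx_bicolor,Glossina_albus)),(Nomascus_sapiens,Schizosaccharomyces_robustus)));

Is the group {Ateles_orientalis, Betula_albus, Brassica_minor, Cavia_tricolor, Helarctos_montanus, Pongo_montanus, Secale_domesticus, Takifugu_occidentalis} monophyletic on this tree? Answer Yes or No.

No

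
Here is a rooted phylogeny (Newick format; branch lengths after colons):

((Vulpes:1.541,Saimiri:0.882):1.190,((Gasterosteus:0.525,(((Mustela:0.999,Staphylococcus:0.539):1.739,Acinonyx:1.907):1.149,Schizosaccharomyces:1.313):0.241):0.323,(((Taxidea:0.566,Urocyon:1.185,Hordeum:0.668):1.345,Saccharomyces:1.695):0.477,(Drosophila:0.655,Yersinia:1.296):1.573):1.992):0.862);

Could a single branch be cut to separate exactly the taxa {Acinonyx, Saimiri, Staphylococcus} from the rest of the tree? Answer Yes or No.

The MRCA of the listed taxa is the root, so the smallest clade containing them is the whole tree.
That clade also contains Drosophila, Gasterosteus, Hordeum, Mustela, Saccharomyces, Schizosaccharomyces, Taxidea, Urocyon, Vulpes, Yersinia, which are not in the proposed group, so the group is not monophyletic.

No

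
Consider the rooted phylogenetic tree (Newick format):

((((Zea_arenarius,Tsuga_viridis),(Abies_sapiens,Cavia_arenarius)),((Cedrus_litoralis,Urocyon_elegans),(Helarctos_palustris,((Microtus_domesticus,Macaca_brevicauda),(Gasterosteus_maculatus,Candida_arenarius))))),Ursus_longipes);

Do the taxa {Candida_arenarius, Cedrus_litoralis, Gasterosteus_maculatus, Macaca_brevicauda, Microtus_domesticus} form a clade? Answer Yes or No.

No

The MRCA of the listed taxa subtends ((Cedrus_litoralis,Urocyon_elegans),(Helarctos_palustris,((Microtus_domesticus,Macaca_brevicauda),(Gasterosteus_maculatus,Candida_arenarius)))).
That clade also contains Helarctos_palustris, Urocyon_elegans, which are not in the proposed group, so the group is not monophyletic.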